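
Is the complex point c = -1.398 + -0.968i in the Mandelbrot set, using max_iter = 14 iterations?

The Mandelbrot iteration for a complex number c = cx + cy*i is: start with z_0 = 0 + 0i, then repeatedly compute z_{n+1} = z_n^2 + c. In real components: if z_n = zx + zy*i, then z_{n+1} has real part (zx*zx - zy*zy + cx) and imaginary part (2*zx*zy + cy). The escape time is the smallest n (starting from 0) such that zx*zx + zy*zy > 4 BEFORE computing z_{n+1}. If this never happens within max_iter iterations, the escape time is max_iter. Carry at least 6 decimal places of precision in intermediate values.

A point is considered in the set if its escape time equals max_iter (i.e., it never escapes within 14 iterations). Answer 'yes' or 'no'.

z_0 = 0 + 0i, c = -1.3980 + -0.9680i
Iter 1: z = -1.3980 + -0.9680i, |z|^2 = 2.8914
Iter 2: z = -0.3806 + 1.7385i, |z|^2 = 3.1674
Iter 3: z = -4.2756 + -2.2914i, |z|^2 = 23.5315
Escaped at iteration 3

Answer: no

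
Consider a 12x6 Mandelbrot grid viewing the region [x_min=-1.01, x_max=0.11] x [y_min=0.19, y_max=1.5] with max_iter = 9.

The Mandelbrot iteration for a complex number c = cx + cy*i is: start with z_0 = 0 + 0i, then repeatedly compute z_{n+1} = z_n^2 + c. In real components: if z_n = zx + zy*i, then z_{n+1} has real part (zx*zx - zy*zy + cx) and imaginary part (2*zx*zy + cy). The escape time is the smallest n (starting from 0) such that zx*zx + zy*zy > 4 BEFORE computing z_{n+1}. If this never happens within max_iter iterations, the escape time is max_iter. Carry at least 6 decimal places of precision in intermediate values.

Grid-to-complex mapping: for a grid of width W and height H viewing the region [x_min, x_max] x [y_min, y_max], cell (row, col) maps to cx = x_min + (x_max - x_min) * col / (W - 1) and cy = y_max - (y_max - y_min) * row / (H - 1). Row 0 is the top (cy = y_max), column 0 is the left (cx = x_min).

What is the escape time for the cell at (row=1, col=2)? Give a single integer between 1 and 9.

z_0 = 0 + 0i, c = -0.8064 + 1.2380i
Iter 1: z = -0.8064 + 1.2380i, |z|^2 = 2.1829
Iter 2: z = -1.6888 + -0.7586i, |z|^2 = 3.4274
Iter 3: z = 1.4702 + 3.8001i, |z|^2 = 16.6022
Escaped at iteration 3

Answer: 3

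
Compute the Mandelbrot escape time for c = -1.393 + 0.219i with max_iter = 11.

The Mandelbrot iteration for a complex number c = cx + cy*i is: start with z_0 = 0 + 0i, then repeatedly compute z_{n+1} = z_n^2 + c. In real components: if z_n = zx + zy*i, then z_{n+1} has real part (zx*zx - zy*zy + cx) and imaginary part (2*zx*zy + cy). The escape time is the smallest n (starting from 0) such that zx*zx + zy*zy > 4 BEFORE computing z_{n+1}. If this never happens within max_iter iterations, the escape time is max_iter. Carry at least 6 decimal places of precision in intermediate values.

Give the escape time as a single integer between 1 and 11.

z_0 = 0 + 0i, c = -1.3930 + 0.2190i
Iter 1: z = -1.3930 + 0.2190i, |z|^2 = 1.9884
Iter 2: z = 0.4995 + -0.3911i, |z|^2 = 0.4025
Iter 3: z = -1.2965 + -0.1717i, |z|^2 = 1.7104
Iter 4: z = 0.2584 + 0.6643i, |z|^2 = 0.5081
Iter 5: z = -1.7675 + 0.5623i, |z|^2 = 3.4404
Iter 6: z = 1.4149 + -1.7689i, |z|^2 = 5.1309
Escaped at iteration 6

Answer: 6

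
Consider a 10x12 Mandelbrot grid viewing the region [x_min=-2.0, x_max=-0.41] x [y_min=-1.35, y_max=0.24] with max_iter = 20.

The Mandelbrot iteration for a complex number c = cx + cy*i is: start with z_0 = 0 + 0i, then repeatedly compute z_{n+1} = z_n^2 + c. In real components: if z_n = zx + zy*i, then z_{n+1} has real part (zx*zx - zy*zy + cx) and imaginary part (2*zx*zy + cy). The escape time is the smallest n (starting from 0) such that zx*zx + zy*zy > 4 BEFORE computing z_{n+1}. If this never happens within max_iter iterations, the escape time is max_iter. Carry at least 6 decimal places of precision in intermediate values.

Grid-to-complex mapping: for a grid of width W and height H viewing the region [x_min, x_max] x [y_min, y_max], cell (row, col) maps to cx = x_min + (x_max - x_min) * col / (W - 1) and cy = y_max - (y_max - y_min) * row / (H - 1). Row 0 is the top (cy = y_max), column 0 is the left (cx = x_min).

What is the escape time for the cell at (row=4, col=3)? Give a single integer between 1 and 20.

Answer: 5

Derivation:
z_0 = 0 + 0i, c = -1.4700 + -0.3382i
Iter 1: z = -1.4700 + -0.3382i, |z|^2 = 2.2753
Iter 2: z = 0.5765 + 0.6561i, |z|^2 = 0.7628
Iter 3: z = -1.5680 + 0.4183i, |z|^2 = 2.6337
Iter 4: z = 0.8138 + -1.6500i, |z|^2 = 3.3849
Iter 5: z = -3.5304 + -3.0237i, |z|^2 = 21.6067
Escaped at iteration 5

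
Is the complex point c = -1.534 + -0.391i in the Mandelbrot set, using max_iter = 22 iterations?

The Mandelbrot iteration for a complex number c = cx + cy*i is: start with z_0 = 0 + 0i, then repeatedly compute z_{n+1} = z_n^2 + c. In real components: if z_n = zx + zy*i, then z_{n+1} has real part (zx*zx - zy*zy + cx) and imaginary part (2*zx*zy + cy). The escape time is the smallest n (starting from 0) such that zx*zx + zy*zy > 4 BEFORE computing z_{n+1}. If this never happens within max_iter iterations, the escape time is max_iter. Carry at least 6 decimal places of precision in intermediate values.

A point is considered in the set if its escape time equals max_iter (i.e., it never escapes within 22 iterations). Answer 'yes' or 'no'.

z_0 = 0 + 0i, c = -1.5340 + -0.3910i
Iter 1: z = -1.5340 + -0.3910i, |z|^2 = 2.5060
Iter 2: z = 0.6663 + 0.8086i, |z|^2 = 1.0977
Iter 3: z = -1.7439 + 0.6865i, |z|^2 = 3.5124
Iter 4: z = 1.0359 + -2.7853i, |z|^2 = 8.8310
Escaped at iteration 4

Answer: no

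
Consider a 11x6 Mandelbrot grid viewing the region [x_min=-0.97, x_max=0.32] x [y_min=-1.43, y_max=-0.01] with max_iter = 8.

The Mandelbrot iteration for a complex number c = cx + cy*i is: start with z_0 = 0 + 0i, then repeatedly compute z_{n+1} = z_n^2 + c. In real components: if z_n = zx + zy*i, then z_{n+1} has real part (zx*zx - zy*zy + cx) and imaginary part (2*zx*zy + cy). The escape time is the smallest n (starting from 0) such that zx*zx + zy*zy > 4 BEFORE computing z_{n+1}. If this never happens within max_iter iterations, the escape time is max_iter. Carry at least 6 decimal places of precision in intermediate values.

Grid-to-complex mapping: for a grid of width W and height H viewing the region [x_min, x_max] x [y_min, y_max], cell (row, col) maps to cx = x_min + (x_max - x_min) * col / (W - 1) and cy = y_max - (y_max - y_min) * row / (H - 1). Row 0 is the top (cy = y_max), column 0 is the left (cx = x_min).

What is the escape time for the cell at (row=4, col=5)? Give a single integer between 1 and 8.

z_0 = 0 + 0i, c = -0.3250 + -1.1460i
Iter 1: z = -0.3250 + -1.1460i, |z|^2 = 1.4189
Iter 2: z = -1.5327 + -0.4011i, |z|^2 = 2.5100
Iter 3: z = 1.8633 + 0.0835i, |z|^2 = 3.4787
Iter 4: z = 3.1398 + -0.8347i, |z|^2 = 10.5549
Escaped at iteration 4

Answer: 4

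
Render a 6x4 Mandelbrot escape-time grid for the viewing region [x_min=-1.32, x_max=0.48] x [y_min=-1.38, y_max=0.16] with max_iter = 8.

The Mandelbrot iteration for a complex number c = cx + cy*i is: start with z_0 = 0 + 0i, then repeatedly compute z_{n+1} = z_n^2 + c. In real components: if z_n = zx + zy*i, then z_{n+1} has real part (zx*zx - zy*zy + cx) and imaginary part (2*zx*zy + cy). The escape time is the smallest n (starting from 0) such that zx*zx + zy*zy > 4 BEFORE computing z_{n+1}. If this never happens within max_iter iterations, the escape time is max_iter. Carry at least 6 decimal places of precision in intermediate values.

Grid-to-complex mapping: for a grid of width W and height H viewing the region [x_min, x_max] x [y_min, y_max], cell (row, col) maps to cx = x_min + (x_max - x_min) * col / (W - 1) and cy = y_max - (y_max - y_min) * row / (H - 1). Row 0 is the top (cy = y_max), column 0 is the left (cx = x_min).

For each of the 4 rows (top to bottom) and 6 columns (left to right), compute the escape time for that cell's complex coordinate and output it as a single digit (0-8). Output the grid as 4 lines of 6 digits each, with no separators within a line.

Answer: 888885
688887
334853
222222

Derivation:
(row=0, col=0): c = -1.3200 + 0.1600i → escape time 8
(row=0, col=1): c = -0.9600 + 0.1600i → escape time 8
(row=0, col=2): c = -0.6000 + 0.1600i → escape time 8
(row=0, col=3): c = -0.2400 + 0.1600i → escape time 8
(row=0, col=4): c = 0.1200 + 0.1600i → escape time 8
(row=0, col=5): c = 0.4800 + 0.1600i → escape time 5
(row=1, col=0): c = -1.3200 + -0.3533i → escape time 6
(row=1, col=1): c = -0.9600 + -0.3533i → escape time 8
(row=1, col=2): c = -0.6000 + -0.3533i → escape time 8
(row=1, col=3): c = -0.2400 + -0.3533i → escape time 8
(row=1, col=4): c = 0.1200 + -0.3533i → escape time 8
(row=1, col=5): c = 0.4800 + -0.3533i → escape time 7
(row=2, col=0): c = -1.3200 + -0.8667i → escape time 3
(row=2, col=1): c = -0.9600 + -0.8667i → escape time 3
(row=2, col=2): c = -0.6000 + -0.8667i → escape time 4
(row=2, col=3): c = -0.2400 + -0.8667i → escape time 8
(row=2, col=4): c = 0.1200 + -0.8667i → escape time 5
(row=2, col=5): c = 0.4800 + -0.8667i → escape time 3
(row=3, col=0): c = -1.3200 + -1.3800i → escape time 2
(row=3, col=1): c = -0.9600 + -1.3800i → escape time 2
(row=3, col=2): c = -0.6000 + -1.3800i → escape time 2
(row=3, col=3): c = -0.2400 + -1.3800i → escape time 2
(row=3, col=4): c = 0.1200 + -1.3800i → escape time 2
(row=3, col=5): c = 0.4800 + -1.3800i → escape time 2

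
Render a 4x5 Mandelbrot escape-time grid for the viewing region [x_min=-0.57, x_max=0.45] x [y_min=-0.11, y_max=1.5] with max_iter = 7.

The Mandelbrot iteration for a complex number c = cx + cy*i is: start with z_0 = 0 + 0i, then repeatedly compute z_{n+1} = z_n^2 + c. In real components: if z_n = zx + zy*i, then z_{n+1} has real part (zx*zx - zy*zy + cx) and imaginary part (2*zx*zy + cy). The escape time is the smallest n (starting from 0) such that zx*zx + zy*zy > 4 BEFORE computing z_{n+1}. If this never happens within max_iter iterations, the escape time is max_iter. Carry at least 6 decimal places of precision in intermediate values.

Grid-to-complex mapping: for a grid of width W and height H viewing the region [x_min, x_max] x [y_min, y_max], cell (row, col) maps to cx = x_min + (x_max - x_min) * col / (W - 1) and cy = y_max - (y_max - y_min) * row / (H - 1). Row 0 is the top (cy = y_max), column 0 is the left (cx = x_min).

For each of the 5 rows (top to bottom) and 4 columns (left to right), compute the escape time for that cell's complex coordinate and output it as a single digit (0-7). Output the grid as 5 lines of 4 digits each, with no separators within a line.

(row=0, col=0): c = -0.5700 + 1.5000i → escape time 2
(row=0, col=1): c = -0.2300 + 1.5000i → escape time 2
(row=0, col=2): c = 0.1100 + 1.5000i → escape time 2
(row=0, col=3): c = 0.4500 + 1.5000i → escape time 2
(row=1, col=0): c = -0.5700 + 1.0975i → escape time 3
(row=1, col=1): c = -0.2300 + 1.0975i → escape time 6
(row=1, col=2): c = 0.1100 + 1.0975i → escape time 4
(row=1, col=3): c = 0.4500 + 1.0975i → escape time 2
(row=2, col=0): c = -0.5700 + 0.6950i → escape time 7
(row=2, col=1): c = -0.2300 + 0.6950i → escape time 7
(row=2, col=2): c = 0.1100 + 0.6950i → escape time 7
(row=2, col=3): c = 0.4500 + 0.6950i → escape time 4
(row=3, col=0): c = -0.5700 + 0.2925i → escape time 7
(row=3, col=1): c = -0.2300 + 0.2925i → escape time 7
(row=3, col=2): c = 0.1100 + 0.2925i → escape time 7
(row=3, col=3): c = 0.4500 + 0.2925i → escape time 7
(row=4, col=0): c = -0.5700 + -0.1100i → escape time 7
(row=4, col=1): c = -0.2300 + -0.1100i → escape time 7
(row=4, col=2): c = 0.1100 + -0.1100i → escape time 7
(row=4, col=3): c = 0.4500 + -0.1100i → escape time 6

Answer: 2222
3642
7774
7777
7776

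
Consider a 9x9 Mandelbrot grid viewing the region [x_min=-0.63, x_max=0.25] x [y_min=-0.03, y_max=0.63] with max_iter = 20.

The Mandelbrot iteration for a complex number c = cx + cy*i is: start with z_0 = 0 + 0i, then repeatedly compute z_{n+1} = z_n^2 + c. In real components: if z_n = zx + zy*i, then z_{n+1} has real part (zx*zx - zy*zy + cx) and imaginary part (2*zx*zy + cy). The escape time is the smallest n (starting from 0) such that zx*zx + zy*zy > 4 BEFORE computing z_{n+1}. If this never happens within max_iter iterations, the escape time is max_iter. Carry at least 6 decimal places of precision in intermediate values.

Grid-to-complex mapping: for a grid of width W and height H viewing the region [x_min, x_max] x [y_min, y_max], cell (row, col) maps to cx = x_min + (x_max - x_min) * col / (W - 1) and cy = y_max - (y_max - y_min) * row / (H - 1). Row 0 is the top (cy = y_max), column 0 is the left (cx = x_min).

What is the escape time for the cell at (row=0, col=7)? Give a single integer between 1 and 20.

z_0 = 0 + 0i, c = 0.1400 + 0.6300i
Iter 1: z = 0.1400 + 0.6300i, |z|^2 = 0.4165
Iter 2: z = -0.2373 + 0.8064i, |z|^2 = 0.7066
Iter 3: z = -0.4540 + 0.2473i, |z|^2 = 0.2672
Iter 4: z = 0.2849 + 0.4055i, |z|^2 = 0.2456
Iter 5: z = 0.0568 + 0.8611i, |z|^2 = 0.7447
Iter 6: z = -0.5982 + 0.7278i, |z|^2 = 0.8875
Iter 7: z = -0.0318 + -0.2408i, |z|^2 = 0.0590
Iter 8: z = 0.0830 + 0.6453i, |z|^2 = 0.4233
Iter 9: z = -0.2695 + 0.7372i, |z|^2 = 0.6161
Iter 10: z = -0.3308 + 0.2326i, |z|^2 = 0.1635
Iter 11: z = 0.1953 + 0.4761i, |z|^2 = 0.2648
Iter 12: z = -0.0485 + 0.8160i, |z|^2 = 0.6682
Iter 13: z = -0.5235 + 0.5508i, |z|^2 = 0.5774
Iter 14: z = 0.1106 + 0.0533i, |z|^2 = 0.0151
Iter 15: z = 0.1494 + 0.6418i, |z|^2 = 0.4342
Iter 16: z = -0.2496 + 0.8218i, |z|^2 = 0.7376
Iter 17: z = -0.4730 + 0.2198i, |z|^2 = 0.2720
Iter 18: z = 0.3154 + 0.4221i, |z|^2 = 0.2776
Iter 19: z = 0.0613 + 0.8962i, |z|^2 = 0.8070

Answer: 20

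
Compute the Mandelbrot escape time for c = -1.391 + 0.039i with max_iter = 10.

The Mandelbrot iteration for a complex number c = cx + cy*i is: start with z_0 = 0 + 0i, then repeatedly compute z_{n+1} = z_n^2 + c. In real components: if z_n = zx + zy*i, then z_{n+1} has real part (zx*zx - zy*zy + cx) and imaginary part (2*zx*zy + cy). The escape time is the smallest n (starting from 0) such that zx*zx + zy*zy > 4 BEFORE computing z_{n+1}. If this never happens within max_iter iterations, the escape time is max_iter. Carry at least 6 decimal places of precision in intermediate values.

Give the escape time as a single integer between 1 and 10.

Answer: 10

Derivation:
z_0 = 0 + 0i, c = -1.3910 + 0.0390i
Iter 1: z = -1.3910 + 0.0390i, |z|^2 = 1.9364
Iter 2: z = 0.5424 + -0.0695i, |z|^2 = 0.2990
Iter 3: z = -1.1017 + -0.0364i, |z|^2 = 1.2150
Iter 4: z = -0.1786 + 0.1192i, |z|^2 = 0.0461
Iter 5: z = -1.3733 + -0.0036i, |z|^2 = 1.8859
Iter 6: z = 0.4949 + 0.0488i, |z|^2 = 0.2473
Iter 7: z = -1.1484 + 0.0873i, |z|^2 = 1.3265
Iter 8: z = -0.0797 + -0.1616i, |z|^2 = 0.0325
Iter 9: z = -1.4108 + 0.0648i, |z|^2 = 1.9944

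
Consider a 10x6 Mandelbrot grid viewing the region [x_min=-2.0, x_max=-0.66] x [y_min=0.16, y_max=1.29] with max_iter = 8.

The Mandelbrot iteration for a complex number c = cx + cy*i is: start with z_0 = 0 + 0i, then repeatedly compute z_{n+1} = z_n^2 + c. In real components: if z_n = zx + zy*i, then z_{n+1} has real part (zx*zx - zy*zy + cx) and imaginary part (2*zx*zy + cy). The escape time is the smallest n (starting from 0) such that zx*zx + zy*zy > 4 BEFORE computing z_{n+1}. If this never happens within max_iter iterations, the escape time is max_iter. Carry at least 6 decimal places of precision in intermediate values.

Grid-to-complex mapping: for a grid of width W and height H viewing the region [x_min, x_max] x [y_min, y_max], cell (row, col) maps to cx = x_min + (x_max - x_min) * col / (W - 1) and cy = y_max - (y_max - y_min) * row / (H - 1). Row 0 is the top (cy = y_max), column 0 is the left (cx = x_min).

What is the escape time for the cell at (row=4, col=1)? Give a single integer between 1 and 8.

Answer: 3

Derivation:
z_0 = 0 + 0i, c = -1.8511 + 0.3860i
Iter 1: z = -1.8511 + 0.3860i, |z|^2 = 3.5756
Iter 2: z = 1.4265 + -1.0431i, |z|^2 = 3.1229
Iter 3: z = -0.9042 + -2.5899i, |z|^2 = 7.5249
Escaped at iteration 3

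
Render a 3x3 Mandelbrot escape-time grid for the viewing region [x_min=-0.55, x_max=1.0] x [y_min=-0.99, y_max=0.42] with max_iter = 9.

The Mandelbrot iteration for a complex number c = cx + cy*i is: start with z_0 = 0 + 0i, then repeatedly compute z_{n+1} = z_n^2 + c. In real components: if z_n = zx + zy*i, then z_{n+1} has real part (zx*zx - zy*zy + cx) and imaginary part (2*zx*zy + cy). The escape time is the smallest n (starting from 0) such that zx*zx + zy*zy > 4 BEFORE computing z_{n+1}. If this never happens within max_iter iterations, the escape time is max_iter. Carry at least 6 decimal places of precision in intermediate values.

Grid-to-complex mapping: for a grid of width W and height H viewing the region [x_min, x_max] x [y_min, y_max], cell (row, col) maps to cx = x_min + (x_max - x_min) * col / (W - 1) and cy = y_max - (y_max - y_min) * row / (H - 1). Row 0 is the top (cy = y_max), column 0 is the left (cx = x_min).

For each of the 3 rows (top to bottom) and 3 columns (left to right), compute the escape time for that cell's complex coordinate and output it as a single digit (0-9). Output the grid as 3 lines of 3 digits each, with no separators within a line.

(row=0, col=0): c = -0.5500 + 0.4200i → escape time 9
(row=0, col=1): c = 0.2250 + 0.4200i → escape time 9
(row=0, col=2): c = 1.0000 + 0.4200i → escape time 2
(row=1, col=0): c = -0.5500 + -0.2850i → escape time 9
(row=1, col=1): c = 0.2250 + -0.2850i → escape time 9
(row=1, col=2): c = 1.0000 + -0.2850i → escape time 2
(row=2, col=0): c = -0.5500 + -0.9900i → escape time 4
(row=2, col=1): c = 0.2250 + -0.9900i → escape time 4
(row=2, col=2): c = 1.0000 + -0.9900i → escape time 2

Answer: 992
992
442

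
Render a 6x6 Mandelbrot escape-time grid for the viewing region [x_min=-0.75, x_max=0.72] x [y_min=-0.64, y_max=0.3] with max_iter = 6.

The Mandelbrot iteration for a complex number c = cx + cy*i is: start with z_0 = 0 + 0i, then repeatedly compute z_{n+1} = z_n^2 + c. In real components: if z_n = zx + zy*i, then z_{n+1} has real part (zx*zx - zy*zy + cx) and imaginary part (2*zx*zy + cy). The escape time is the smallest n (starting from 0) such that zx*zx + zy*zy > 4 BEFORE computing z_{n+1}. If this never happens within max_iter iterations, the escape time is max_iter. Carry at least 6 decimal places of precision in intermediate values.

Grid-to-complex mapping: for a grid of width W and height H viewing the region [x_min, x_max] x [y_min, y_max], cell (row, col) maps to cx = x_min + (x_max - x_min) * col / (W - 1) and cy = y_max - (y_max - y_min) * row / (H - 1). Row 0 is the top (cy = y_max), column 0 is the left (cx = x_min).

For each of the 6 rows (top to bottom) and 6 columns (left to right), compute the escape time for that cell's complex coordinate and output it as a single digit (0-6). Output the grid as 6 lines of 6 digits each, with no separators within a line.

(row=0, col=0): c = -0.7500 + 0.3000i → escape time 6
(row=0, col=1): c = -0.4560 + 0.3000i → escape time 6
(row=0, col=2): c = -0.1620 + 0.3000i → escape time 6
(row=0, col=3): c = 0.1320 + 0.3000i → escape time 6
(row=0, col=4): c = 0.4260 + 0.3000i → escape time 6
(row=0, col=5): c = 0.7200 + 0.3000i → escape time 3
(row=1, col=0): c = -0.7500 + 0.1120i → escape time 6
(row=1, col=1): c = -0.4560 + 0.1120i → escape time 6
(row=1, col=2): c = -0.1620 + 0.1120i → escape time 6
(row=1, col=3): c = 0.1320 + 0.1120i → escape time 6
(row=1, col=4): c = 0.4260 + 0.1120i → escape time 6
(row=1, col=5): c = 0.7200 + 0.1120i → escape time 3
(row=2, col=0): c = -0.7500 + -0.0760i → escape time 6
(row=2, col=1): c = -0.4560 + -0.0760i → escape time 6
(row=2, col=2): c = -0.1620 + -0.0760i → escape time 6
(row=2, col=3): c = 0.1320 + -0.0760i → escape time 6
(row=2, col=4): c = 0.4260 + -0.0760i → escape time 6
(row=2, col=5): c = 0.7200 + -0.0760i → escape time 3
(row=3, col=0): c = -0.7500 + -0.2640i → escape time 6
(row=3, col=1): c = -0.4560 + -0.2640i → escape time 6
(row=3, col=2): c = -0.1620 + -0.2640i → escape time 6
(row=3, col=3): c = 0.1320 + -0.2640i → escape time 6
(row=3, col=4): c = 0.4260 + -0.2640i → escape time 6
(row=3, col=5): c = 0.7200 + -0.2640i → escape time 3
(row=4, col=0): c = -0.7500 + -0.4520i → escape time 6
(row=4, col=1): c = -0.4560 + -0.4520i → escape time 6
(row=4, col=2): c = -0.1620 + -0.4520i → escape time 6
(row=4, col=3): c = 0.1320 + -0.4520i → escape time 6
(row=4, col=4): c = 0.4260 + -0.4520i → escape time 6
(row=4, col=5): c = 0.7200 + -0.4520i → escape time 3
(row=5, col=0): c = -0.7500 + -0.6400i → escape time 5
(row=5, col=1): c = -0.4560 + -0.6400i → escape time 6
(row=5, col=2): c = -0.1620 + -0.6400i → escape time 6
(row=5, col=3): c = 0.1320 + -0.6400i → escape time 6
(row=5, col=4): c = 0.4260 + -0.6400i → escape time 6
(row=5, col=5): c = 0.7200 + -0.6400i → escape time 3

Answer: 666663
666663
666663
666663
666663
566663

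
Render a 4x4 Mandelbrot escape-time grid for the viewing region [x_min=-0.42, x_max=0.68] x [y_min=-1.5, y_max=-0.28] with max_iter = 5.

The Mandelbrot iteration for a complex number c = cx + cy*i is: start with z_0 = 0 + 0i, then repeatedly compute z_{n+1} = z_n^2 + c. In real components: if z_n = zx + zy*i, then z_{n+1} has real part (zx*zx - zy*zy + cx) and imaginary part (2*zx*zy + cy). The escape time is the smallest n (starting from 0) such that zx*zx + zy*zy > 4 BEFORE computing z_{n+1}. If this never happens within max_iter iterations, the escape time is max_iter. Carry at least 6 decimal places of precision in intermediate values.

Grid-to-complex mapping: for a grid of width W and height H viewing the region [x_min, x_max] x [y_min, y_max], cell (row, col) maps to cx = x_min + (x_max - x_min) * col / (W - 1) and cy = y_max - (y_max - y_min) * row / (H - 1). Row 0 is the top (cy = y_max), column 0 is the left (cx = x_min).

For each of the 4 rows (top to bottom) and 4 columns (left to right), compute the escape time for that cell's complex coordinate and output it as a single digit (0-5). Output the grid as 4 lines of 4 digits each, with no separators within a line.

Answer: 5553
5553
4532
2222

Derivation:
(row=0, col=0): c = -0.4200 + -0.2800i → escape time 5
(row=0, col=1): c = -0.0533 + -0.2800i → escape time 5
(row=0, col=2): c = 0.3133 + -0.2800i → escape time 5
(row=0, col=3): c = 0.6800 + -0.2800i → escape time 3
(row=1, col=0): c = -0.4200 + -0.6867i → escape time 5
(row=1, col=1): c = -0.0533 + -0.6867i → escape time 5
(row=1, col=2): c = 0.3133 + -0.6867i → escape time 5
(row=1, col=3): c = 0.6800 + -0.6867i → escape time 3
(row=2, col=0): c = -0.4200 + -1.0933i → escape time 4
(row=2, col=1): c = -0.0533 + -1.0933i → escape time 5
(row=2, col=2): c = 0.3133 + -1.0933i → escape time 3
(row=2, col=3): c = 0.6800 + -1.0933i → escape time 2
(row=3, col=0): c = -0.4200 + -1.5000i → escape time 2
(row=3, col=1): c = -0.0533 + -1.5000i → escape time 2
(row=3, col=2): c = 0.3133 + -1.5000i → escape time 2
(row=3, col=3): c = 0.6800 + -1.5000i → escape time 2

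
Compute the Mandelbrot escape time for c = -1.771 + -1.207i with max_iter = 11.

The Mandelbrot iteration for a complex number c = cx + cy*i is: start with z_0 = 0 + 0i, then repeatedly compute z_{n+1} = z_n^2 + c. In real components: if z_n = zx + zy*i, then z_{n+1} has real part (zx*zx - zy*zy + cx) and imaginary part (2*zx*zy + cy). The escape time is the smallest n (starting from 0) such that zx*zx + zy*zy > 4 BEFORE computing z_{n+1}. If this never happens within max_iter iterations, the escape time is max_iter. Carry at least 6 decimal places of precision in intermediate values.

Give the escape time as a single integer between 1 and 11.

z_0 = 0 + 0i, c = -1.7710 + -1.2070i
Iter 1: z = -1.7710 + -1.2070i, |z|^2 = 4.5933
Escaped at iteration 1

Answer: 1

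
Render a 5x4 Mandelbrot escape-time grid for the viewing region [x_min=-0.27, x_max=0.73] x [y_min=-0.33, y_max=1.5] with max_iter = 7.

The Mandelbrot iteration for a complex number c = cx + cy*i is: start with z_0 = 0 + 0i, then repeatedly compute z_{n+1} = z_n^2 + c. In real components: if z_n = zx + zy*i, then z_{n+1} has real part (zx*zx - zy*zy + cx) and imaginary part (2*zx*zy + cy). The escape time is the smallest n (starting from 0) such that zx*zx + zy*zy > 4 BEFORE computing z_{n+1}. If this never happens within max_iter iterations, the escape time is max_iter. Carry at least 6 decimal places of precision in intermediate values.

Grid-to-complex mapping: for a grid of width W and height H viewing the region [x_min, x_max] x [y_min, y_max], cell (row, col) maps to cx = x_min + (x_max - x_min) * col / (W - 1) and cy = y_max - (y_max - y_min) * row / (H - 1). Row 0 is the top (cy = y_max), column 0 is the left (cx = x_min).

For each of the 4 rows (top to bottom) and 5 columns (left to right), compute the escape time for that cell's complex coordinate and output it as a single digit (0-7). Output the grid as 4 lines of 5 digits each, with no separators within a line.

(row=0, col=0): c = -0.2700 + 1.5000i → escape time 2
(row=0, col=1): c = -0.0200 + 1.5000i → escape time 2
(row=0, col=2): c = 0.2300 + 1.5000i → escape time 2
(row=0, col=3): c = 0.4800 + 1.5000i → escape time 2
(row=0, col=4): c = 0.7300 + 1.5000i → escape time 2
(row=1, col=0): c = -0.2700 + 0.8900i → escape time 7
(row=1, col=1): c = -0.0200 + 0.8900i → escape time 7
(row=1, col=2): c = 0.2300 + 0.8900i → escape time 4
(row=1, col=3): c = 0.4800 + 0.8900i → escape time 3
(row=1, col=4): c = 0.7300 + 0.8900i → escape time 2
(row=2, col=0): c = -0.2700 + 0.2800i → escape time 7
(row=2, col=1): c = -0.0200 + 0.2800i → escape time 7
(row=2, col=2): c = 0.2300 + 0.2800i → escape time 7
(row=2, col=3): c = 0.4800 + 0.2800i → escape time 6
(row=2, col=4): c = 0.7300 + 0.2800i → escape time 3
(row=3, col=0): c = -0.2700 + -0.3300i → escape time 7
(row=3, col=1): c = -0.0200 + -0.3300i → escape time 7
(row=3, col=2): c = 0.2300 + -0.3300i → escape time 7
(row=3, col=3): c = 0.4800 + -0.3300i → escape time 6
(row=3, col=4): c = 0.7300 + -0.3300i → escape time 3

Answer: 22222
77432
77763
77763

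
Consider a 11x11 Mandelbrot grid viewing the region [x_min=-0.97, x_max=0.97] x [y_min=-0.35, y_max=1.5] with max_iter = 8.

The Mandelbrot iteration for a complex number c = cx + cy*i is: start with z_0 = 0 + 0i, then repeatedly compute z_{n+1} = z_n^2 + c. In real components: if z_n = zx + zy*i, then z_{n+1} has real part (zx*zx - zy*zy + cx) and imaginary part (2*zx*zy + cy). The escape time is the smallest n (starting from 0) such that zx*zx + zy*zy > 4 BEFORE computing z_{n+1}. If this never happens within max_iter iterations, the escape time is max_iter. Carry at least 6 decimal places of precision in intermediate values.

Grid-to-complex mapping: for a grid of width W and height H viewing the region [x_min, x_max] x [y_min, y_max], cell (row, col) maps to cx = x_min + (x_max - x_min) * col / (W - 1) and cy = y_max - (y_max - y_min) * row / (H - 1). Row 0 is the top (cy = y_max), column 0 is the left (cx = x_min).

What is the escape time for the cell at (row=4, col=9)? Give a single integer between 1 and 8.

Answer: 2

Derivation:
z_0 = 0 + 0i, c = 0.7760 + 0.7600i
Iter 1: z = 0.7760 + 0.7600i, |z|^2 = 1.1798
Iter 2: z = 0.8006 + 1.9395i, |z|^2 = 4.4027
Escaped at iteration 2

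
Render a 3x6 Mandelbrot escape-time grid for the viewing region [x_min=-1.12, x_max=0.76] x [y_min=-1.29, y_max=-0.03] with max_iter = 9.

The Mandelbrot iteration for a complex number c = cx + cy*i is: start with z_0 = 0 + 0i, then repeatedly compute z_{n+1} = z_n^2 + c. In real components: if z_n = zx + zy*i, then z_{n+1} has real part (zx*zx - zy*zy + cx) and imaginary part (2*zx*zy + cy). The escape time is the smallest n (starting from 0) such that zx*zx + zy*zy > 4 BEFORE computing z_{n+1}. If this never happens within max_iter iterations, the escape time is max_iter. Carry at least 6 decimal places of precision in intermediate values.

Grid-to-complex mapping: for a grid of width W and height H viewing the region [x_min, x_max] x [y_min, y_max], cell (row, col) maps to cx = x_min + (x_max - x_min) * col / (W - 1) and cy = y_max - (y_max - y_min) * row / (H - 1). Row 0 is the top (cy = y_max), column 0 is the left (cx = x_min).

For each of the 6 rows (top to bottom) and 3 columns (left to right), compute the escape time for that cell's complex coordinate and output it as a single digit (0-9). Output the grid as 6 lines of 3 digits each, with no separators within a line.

(row=0, col=0): c = -1.1200 + -0.0300i → escape time 9
(row=0, col=1): c = -0.1800 + -0.0300i → escape time 9
(row=0, col=2): c = 0.7600 + -0.0300i → escape time 3
(row=1, col=0): c = -1.1200 + -0.2820i → escape time 9
(row=1, col=1): c = -0.1800 + -0.2820i → escape time 9
(row=1, col=2): c = 0.7600 + -0.2820i → escape time 3
(row=2, col=0): c = -1.1200 + -0.5340i → escape time 5
(row=2, col=1): c = -0.1800 + -0.5340i → escape time 9
(row=2, col=2): c = 0.7600 + -0.5340i → escape time 3
(row=3, col=0): c = -1.1200 + -0.7860i → escape time 3
(row=3, col=1): c = -0.1800 + -0.7860i → escape time 9
(row=3, col=2): c = 0.7600 + -0.7860i → escape time 2
(row=4, col=0): c = -1.1200 + -1.0380i → escape time 3
(row=4, col=1): c = -0.1800 + -1.0380i → escape time 9
(row=4, col=2): c = 0.7600 + -1.0380i → escape time 2
(row=5, col=0): c = -1.1200 + -1.2900i → escape time 2
(row=5, col=1): c = -0.1800 + -1.2900i → escape time 3
(row=5, col=2): c = 0.7600 + -1.2900i → escape time 2

Answer: 993
993
593
392
392
232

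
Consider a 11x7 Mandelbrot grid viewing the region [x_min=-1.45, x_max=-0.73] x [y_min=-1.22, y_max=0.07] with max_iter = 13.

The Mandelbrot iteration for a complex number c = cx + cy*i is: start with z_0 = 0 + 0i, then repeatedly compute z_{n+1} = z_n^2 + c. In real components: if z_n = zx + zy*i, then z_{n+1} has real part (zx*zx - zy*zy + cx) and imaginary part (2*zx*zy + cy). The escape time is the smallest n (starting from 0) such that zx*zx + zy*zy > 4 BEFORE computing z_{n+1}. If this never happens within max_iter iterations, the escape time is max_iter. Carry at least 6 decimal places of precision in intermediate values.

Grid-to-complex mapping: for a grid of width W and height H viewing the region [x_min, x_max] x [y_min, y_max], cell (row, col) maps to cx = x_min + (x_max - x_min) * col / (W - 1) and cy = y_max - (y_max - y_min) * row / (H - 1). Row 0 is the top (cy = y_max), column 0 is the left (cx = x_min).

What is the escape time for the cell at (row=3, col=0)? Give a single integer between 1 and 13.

z_0 = 0 + 0i, c = -1.4500 + -0.5750i
Iter 1: z = -1.4500 + -0.5750i, |z|^2 = 2.4331
Iter 2: z = 0.3219 + 1.0925i, |z|^2 = 1.2972
Iter 3: z = -2.5400 + 0.1283i, |z|^2 = 6.4678
Escaped at iteration 3

Answer: 3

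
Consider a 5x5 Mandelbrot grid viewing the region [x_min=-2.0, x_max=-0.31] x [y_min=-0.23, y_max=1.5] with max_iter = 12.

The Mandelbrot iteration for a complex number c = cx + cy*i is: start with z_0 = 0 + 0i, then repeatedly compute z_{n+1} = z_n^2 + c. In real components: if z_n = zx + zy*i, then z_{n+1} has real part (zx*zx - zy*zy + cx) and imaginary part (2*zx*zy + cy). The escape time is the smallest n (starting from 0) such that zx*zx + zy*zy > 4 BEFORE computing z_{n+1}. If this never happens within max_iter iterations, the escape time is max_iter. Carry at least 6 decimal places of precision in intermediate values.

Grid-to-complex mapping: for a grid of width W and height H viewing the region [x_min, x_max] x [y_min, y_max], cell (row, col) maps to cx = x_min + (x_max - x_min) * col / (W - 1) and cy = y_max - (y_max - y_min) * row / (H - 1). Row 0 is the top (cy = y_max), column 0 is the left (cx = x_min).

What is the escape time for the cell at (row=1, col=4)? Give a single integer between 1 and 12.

z_0 = 0 + 0i, c = -0.3100 + 1.0675i
Iter 1: z = -0.3100 + 1.0675i, |z|^2 = 1.2357
Iter 2: z = -1.3535 + 0.4056i, |z|^2 = 1.9964
Iter 3: z = 1.3573 + -0.0306i, |z|^2 = 1.8432
Iter 4: z = 1.5313 + 0.9845i, |z|^2 = 3.3142
Iter 5: z = 1.0656 + 4.0828i, |z|^2 = 17.8046
Escaped at iteration 5

Answer: 5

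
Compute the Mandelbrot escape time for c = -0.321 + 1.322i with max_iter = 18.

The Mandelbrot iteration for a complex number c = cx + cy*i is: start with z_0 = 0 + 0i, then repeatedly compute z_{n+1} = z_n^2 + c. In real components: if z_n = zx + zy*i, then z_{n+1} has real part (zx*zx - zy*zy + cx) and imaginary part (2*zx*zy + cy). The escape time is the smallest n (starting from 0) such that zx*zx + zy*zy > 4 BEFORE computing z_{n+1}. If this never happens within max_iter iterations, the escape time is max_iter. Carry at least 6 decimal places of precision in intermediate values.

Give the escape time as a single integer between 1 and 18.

z_0 = 0 + 0i, c = -0.3210 + 1.3220i
Iter 1: z = -0.3210 + 1.3220i, |z|^2 = 1.8507
Iter 2: z = -1.9656 + 0.4733i, |z|^2 = 4.0877
Escaped at iteration 2

Answer: 2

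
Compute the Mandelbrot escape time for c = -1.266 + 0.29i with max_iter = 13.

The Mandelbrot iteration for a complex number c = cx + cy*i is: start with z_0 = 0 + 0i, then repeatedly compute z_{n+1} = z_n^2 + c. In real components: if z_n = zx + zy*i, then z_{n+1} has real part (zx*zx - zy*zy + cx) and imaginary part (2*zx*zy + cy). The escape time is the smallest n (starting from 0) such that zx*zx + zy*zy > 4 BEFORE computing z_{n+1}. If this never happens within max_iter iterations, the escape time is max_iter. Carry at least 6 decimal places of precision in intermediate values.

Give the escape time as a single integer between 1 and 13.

z_0 = 0 + 0i, c = -1.2660 + 0.2900i
Iter 1: z = -1.2660 + 0.2900i, |z|^2 = 1.6869
Iter 2: z = 0.2527 + -0.4443i, |z|^2 = 0.2612
Iter 3: z = -1.3995 + 0.0655i, |z|^2 = 1.9630
Iter 4: z = 0.6884 + 0.1067i, |z|^2 = 0.4853
Iter 5: z = -0.8034 + 0.4369i, |z|^2 = 0.8363
Iter 6: z = -0.8114 + -0.4120i, |z|^2 = 0.8280
Iter 7: z = -0.7774 + 0.9585i, |z|^2 = 1.5230
Iter 8: z = -1.5804 + -1.2002i, |z|^2 = 3.9382
Iter 9: z = -0.2089 + 4.0837i, |z|^2 = 16.7205
Escaped at iteration 9

Answer: 9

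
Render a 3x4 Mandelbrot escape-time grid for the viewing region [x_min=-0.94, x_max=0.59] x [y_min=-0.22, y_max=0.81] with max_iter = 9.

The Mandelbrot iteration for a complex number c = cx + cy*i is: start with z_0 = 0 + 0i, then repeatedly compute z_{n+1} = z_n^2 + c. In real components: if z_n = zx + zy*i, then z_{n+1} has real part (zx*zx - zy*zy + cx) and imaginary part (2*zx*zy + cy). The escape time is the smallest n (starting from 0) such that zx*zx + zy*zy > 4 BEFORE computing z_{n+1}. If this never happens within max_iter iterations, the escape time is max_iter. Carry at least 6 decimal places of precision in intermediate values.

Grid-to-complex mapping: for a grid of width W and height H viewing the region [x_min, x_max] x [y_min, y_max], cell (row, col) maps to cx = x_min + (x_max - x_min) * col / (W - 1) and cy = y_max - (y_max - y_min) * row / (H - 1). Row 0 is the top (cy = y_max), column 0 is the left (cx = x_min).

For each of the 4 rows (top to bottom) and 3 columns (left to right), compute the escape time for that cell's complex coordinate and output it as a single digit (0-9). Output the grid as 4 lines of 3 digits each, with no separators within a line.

(row=0, col=0): c = -0.9400 + 0.8100i → escape time 3
(row=0, col=1): c = -0.1750 + 0.8100i → escape time 9
(row=0, col=2): c = 0.5900 + 0.8100i → escape time 3
(row=1, col=0): c = -0.9400 + 0.4667i → escape time 5
(row=1, col=1): c = -0.1750 + 0.4667i → escape time 9
(row=1, col=2): c = 0.5900 + 0.4667i → escape time 4
(row=2, col=0): c = -0.9400 + 0.1233i → escape time 9
(row=2, col=1): c = -0.1750 + 0.1233i → escape time 9
(row=2, col=2): c = 0.5900 + 0.1233i → escape time 4
(row=3, col=0): c = -0.9400 + -0.2200i → escape time 9
(row=3, col=1): c = -0.1750 + -0.2200i → escape time 9
(row=3, col=2): c = 0.5900 + -0.2200i → escape time 4

Answer: 393
594
994
994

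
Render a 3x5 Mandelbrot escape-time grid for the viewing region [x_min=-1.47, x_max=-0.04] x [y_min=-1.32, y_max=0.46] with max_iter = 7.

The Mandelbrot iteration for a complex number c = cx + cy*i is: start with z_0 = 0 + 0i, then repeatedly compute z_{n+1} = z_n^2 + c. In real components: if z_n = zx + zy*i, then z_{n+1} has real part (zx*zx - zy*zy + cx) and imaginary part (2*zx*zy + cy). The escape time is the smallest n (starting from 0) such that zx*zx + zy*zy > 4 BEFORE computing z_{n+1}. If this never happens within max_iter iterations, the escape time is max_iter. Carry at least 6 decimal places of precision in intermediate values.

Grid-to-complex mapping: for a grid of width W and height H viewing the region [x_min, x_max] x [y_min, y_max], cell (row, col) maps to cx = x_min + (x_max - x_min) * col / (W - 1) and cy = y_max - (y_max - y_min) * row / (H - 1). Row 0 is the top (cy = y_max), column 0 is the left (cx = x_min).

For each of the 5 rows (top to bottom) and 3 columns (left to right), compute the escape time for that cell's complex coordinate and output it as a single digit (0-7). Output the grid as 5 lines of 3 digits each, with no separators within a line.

(row=0, col=0): c = -1.4700 + 0.4600i → escape time 3
(row=0, col=1): c = -0.7550 + 0.4600i → escape time 7
(row=0, col=2): c = -0.0400 + 0.4600i → escape time 7
(row=1, col=0): c = -1.4700 + 0.0150i → escape time 7
(row=1, col=1): c = -0.7550 + 0.0150i → escape time 7
(row=1, col=2): c = -0.0400 + 0.0150i → escape time 7
(row=2, col=0): c = -1.4700 + -0.4300i → escape time 4
(row=2, col=1): c = -0.7550 + -0.4300i → escape time 7
(row=2, col=2): c = -0.0400 + -0.4300i → escape time 7
(row=3, col=0): c = -1.4700 + -0.8750i → escape time 3
(row=3, col=1): c = -0.7550 + -0.8750i → escape time 4
(row=3, col=2): c = -0.0400 + -0.8750i → escape time 7
(row=4, col=0): c = -1.4700 + -1.3200i → escape time 2
(row=4, col=1): c = -0.7550 + -1.3200i → escape time 2
(row=4, col=2): c = -0.0400 + -1.3200i → escape time 2

Answer: 377
777
477
347
222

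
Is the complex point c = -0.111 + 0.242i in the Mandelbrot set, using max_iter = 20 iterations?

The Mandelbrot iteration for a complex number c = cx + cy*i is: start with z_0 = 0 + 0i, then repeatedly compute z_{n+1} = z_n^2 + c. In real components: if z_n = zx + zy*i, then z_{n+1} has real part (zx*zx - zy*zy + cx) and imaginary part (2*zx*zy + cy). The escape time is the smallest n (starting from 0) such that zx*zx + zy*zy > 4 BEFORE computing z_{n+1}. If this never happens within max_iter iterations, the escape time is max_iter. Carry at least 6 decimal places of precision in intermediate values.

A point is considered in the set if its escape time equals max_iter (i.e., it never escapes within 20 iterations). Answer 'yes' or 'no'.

z_0 = 0 + 0i, c = -0.1110 + 0.2420i
Iter 1: z = -0.1110 + 0.2420i, |z|^2 = 0.0709
Iter 2: z = -0.1572 + 0.1883i, |z|^2 = 0.0602
Iter 3: z = -0.1217 + 0.1828i, |z|^2 = 0.0482
Iter 4: z = -0.1296 + 0.1975i, |z|^2 = 0.0558
Iter 5: z = -0.1332 + 0.1908i, |z|^2 = 0.0542
Iter 6: z = -0.1297 + 0.1912i, |z|^2 = 0.0534
Iter 7: z = -0.1307 + 0.1924i, |z|^2 = 0.0541
Iter 8: z = -0.1309 + 0.1917i, |z|^2 = 0.0539
Iter 9: z = -0.1306 + 0.1918i, |z|^2 = 0.0538
Iter 10: z = -0.1307 + 0.1919i, |z|^2 = 0.0539
Iter 11: z = -0.1307 + 0.1918i, |z|^2 = 0.0539
Iter 12: z = -0.1307 + 0.1918i, |z|^2 = 0.0539
Iter 13: z = -0.1307 + 0.1919i, |z|^2 = 0.0539
Iter 14: z = -0.1307 + 0.1918i, |z|^2 = 0.0539
Iter 15: z = -0.1307 + 0.1918i, |z|^2 = 0.0539
Iter 16: z = -0.1307 + 0.1918i, |z|^2 = 0.0539
Iter 17: z = -0.1307 + 0.1918i, |z|^2 = 0.0539
Iter 18: z = -0.1307 + 0.1918i, |z|^2 = 0.0539
Iter 19: z = -0.1307 + 0.1918i, |z|^2 = 0.0539
Did not escape in 20 iterations → in set

Answer: yes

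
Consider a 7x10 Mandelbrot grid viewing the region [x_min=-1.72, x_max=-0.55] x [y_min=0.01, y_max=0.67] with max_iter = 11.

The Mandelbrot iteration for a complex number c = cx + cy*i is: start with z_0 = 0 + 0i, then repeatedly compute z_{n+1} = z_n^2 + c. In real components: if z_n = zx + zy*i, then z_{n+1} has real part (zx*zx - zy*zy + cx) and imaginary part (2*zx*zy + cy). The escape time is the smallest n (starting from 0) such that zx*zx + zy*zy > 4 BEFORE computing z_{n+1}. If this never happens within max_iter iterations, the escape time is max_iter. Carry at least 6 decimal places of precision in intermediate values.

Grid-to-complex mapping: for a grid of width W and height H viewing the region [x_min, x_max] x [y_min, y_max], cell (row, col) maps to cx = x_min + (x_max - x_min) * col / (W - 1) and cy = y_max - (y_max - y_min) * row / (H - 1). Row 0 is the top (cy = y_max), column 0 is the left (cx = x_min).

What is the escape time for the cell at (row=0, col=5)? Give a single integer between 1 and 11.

Answer: 5

Derivation:
z_0 = 0 + 0i, c = -0.7450 + 0.6700i
Iter 1: z = -0.7450 + 0.6700i, |z|^2 = 1.0039
Iter 2: z = -0.6389 + -0.3283i, |z|^2 = 0.5159
Iter 3: z = -0.4446 + 1.0895i, |z|^2 = 1.3847
Iter 4: z = -1.7343 + -0.2988i, |z|^2 = 3.0971
Iter 5: z = 2.1735 + 1.7065i, |z|^2 = 7.6360
Escaped at iteration 5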